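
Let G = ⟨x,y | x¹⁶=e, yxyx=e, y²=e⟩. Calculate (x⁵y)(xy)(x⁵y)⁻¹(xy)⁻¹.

[(x⁵y), (xy)] = (x⁵y)·(xy)·(x⁵y)⁻¹·(xy)⁻¹.
  (x⁵y) · (xy) = x⁴
  (x⁴) · (x⁵y) = x⁹y
  (x⁹y) · (xy) = x⁸

Answer: x⁸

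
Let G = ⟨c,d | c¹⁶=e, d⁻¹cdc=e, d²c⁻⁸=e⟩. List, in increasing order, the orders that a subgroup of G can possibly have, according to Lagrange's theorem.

|G| = 32 = 2⁵. By Lagrange's theorem the order of any subgroup divides 32; the divisors of 32 are 1, 2, 4, 8, 16, 32.

Answer: 1, 2, 4, 8, 16, 32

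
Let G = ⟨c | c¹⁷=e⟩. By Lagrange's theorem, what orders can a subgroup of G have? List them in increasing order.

|G| = 17 = 17. By Lagrange's theorem the order of any subgroup divides 17; the divisors of 17 are 1, 17.

Answer: 1, 17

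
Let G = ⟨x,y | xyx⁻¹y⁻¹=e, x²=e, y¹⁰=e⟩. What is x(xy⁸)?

Compute x · (xy⁸) by multiplying left to right and reducing via the relations at each step:
  x · x = e
  e · y⁸ = y⁸

Answer: y⁸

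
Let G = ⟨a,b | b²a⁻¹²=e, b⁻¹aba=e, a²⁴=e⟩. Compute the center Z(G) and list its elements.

An element z ∈ Z(G) iff z commutes with every generator.
For example a¹² is central: (a¹²)·a = a¹³ = a·(a¹²); (a¹²)·b = b⁻¹ = b·(a¹²).
Whereas a ∉ Z(G) since a·b = ab ≠ a¹¹b⁻¹ = b·a.
Checking each of the 48 elements this way gives Z(G) = {e, a¹²}, of order 2.

Answer: {e, a¹²}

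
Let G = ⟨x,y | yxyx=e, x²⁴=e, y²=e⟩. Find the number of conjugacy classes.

The conjugacy classes (representative and size) are:
  [e] (size 1), [x²³] (size 2), [x²] (size 2), [x³] (size 2), [x²⁰] (size 2), [x¹⁹] (size 2), [x⁶] (size 2), [x⁷] (size 2), [x⁸] (size 2), [x⁹] (size 2), [x¹⁴] (size 2), [x¹¹] (size 2), [x¹²] (size 1), [x⁴y] (size 12), [x⁵y] (size 12).
Class equation: 1 + 2 + 2 + 2 + 2 + 2 + 2 + 2 + 2 + 2 + 2 + 2 + 1 + 12 + 12 = 48 = |G|. So G has 15 conjugacy classes.

Answer: 15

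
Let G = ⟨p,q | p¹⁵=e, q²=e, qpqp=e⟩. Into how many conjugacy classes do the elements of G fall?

The conjugacy classes (representative and size) are:
  [e] (size 1), [p¹⁴] (size 2), [p²] (size 2), [p³] (size 2), [p⁴] (size 2), [p¹⁰] (size 2), [p⁹] (size 2), [p⁷] (size 2), [p¹³q] (size 15).
Class equation: 1 + 2 + 2 + 2 + 2 + 2 + 2 + 2 + 15 = 30 = |G|. So G has 9 conjugacy classes.

Answer: 9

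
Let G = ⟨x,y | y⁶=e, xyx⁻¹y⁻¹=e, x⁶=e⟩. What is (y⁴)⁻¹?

The order of (y⁴) is 3 (smallest k with (y⁴)ᵏ = e), so (y⁴)⁻¹ = (y⁴)² = y².
Check: (y⁴) · (y²) → (y⁴) · y² = e, giving e as required.

Answer: y²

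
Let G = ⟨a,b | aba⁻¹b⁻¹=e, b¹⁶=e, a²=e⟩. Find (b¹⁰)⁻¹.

The order of (b¹⁰) is 8 (smallest k with (b¹⁰)ᵏ = e), so (b¹⁰)⁻¹ = (b¹⁰)⁷ = b⁶.
Check: (b¹⁰) · (b⁶) → (b¹⁰) · b⁶ = e, giving e as required.

Answer: b⁶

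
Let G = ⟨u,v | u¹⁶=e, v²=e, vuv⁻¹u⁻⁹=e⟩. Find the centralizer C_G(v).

⟨v⟩ ⊆ C_G(v) since powers of v commute with v; so |C_G(v)| ≥ |⟨v⟩| = 2.
By orbit–stabilizer, |C_G(v)| = |G| / |conj. class of v| = 32 / 2 = 16.
The 16 elements commuting with v are {e, u², u⁴, u⁶, u⁸, u¹⁰, u¹², u¹⁴, v, u¹⁰v, u²v, u¹²v, u⁴v, u¹⁴v, u⁶v, u⁸v}.

Answer: {e, u², u⁴, u⁶, u⁸, u¹⁰, u¹², u¹⁴, v, u¹⁰v, u²v, u¹²v, u⁴v, u¹⁴v, u⁶v, u⁸v}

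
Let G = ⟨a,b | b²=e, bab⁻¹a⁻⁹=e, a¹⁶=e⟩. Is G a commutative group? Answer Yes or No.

a·b = ab but b·a = a⁹b, so a·b ≠ b·a and G is not abelian.

Answer: No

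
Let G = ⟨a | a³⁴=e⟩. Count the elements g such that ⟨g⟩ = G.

G is cyclic of order 34. An element generates G iff its order is 34, and a cyclic group of order 34 has exactly φ(34) = 16 such elements.

Answer: 16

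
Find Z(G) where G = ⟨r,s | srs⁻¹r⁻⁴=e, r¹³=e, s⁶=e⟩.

An element z ∈ Z(G) iff z commutes with every generator.
For example e is central: e·r = r = r·e; e·s = s = s·e.
Whereas r ∉ Z(G) since r·s = rs ≠ r⁴s = s·r.
Checking each of the 78 elements this way gives Z(G) = {e}, of order 1.

Answer: {e}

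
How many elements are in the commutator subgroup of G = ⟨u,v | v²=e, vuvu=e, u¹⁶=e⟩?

G' = [G, G] is generated by all commutators. The generator-pair commutators are: [u, v] = u².
The subgroup they normally generate is {e, u², u⁴, u⁶, u⁸, u¹⁰, u¹², u¹⁴}, of order 8.
Check: |G/G'| = 32/8 = 4 is the order of the abelianisation.

Answer: 8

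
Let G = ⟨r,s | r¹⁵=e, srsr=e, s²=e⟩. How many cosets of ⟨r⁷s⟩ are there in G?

First find ord(r⁷s) by computing successive powers:
  (r⁷s)¹ = r⁷s, (r⁷s)² = e.
So |⟨r⁷s⟩| = ord(r⁷s) = 2. With |G| = 30, by Lagrange [G : ⟨r⁷s⟩] = 30/2 = 15.

Answer: 15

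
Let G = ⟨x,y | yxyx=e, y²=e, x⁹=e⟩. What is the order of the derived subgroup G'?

G' = [G, G] is generated by all commutators. The generator-pair commutators are: [x, y] = x².
The subgroup they normally generate is {e, x, x², x³, x⁴, x⁵, x⁶, x⁷, x⁸}, of order 9.
Check: |G/G'| = 18/9 = 2 is the order of the abelianisation.

Answer: 9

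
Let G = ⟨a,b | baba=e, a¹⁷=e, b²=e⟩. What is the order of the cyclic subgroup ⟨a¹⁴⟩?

|⟨a¹⁴⟩| equals the order of a¹⁴. Compute successive powers until reaching e:
  (a¹⁴)¹ = a¹⁴, (a¹⁴)² = a¹¹, (a¹⁴)³ = a⁸, (a¹⁴)⁴ = a⁵, (a¹⁴)⁵ = a², (a¹⁴)⁶ = a¹⁶, (a¹⁴)⁷ = a¹³, (a¹⁴)⁸ = a¹⁰, (a¹⁴)⁹ = a⁷, (a¹⁴)¹⁰ = a⁴, (a¹⁴)¹¹ = a, (a¹⁴)¹² = a¹⁵, (a¹⁴)¹³ = a¹², (a¹⁴)¹⁴ = a⁹, (a¹⁴)¹⁵ = a⁶, (a¹⁴)¹⁶ = a³, (a¹⁴)¹⁷ = e.
The smallest positive k with (a¹⁴)ᵏ = e is 17, so |⟨a¹⁴⟩| = 17.

Answer: 17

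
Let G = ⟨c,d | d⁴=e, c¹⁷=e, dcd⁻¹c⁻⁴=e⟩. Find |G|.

Enumerate words in the generators, reducing via the relations: the distinct elements are
  {c, d, e, cd, c², c³, c⁴, c⁵, c⁶, c⁷, c⁸, c⁹, d², d³, cd², cd³, c²d, c³d, c¹², c¹³, c¹¹, c¹⁰, c¹⁴, c¹⁵, c¹⁶, c⁴d, c⁵d, c⁶d, c⁷d, c⁸d, c⁹d, c²d², c²d³, c³d², c³d³, c¹²d, c¹³d, c¹¹d, c¹⁰d, c¹⁴d, c¹⁵d, c¹⁶d, c⁴d², c⁴d³, c⁵d², c⁵d³, c⁶d², c⁶d³, c⁷d², c⁷d³, c⁸d², c⁸d³, c⁹d², c⁹d³, c¹²d², c¹²d³, c¹³d², c¹³d³, c¹¹d², c¹¹d³, c¹⁰d², c¹⁰d³, c¹⁴d², c¹⁴d³, c¹⁵d², c¹⁵d³, c¹⁶d², c¹⁶d³}.
No further products give new elements, so |G| = 68.

Answer: 68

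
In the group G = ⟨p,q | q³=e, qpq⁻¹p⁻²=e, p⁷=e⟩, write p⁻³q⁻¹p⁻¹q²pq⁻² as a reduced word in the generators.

Multiply left to right, reducing at each step:
  (p⁴) · q⁻¹ = p⁴q²
  (p⁴q²) · p⁻¹ = q²
  (q²) · q² = q
  q · p = p²q
  (p²q) · q⁻² = p²q²

Answer: p²q²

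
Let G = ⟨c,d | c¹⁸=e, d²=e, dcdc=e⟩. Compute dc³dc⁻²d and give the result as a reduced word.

Multiply left to right, reducing at each step:
  d · c³ = c¹⁵d
  (c¹⁵d) · d = c¹⁵
  (c¹⁵) · c⁻² = c¹³
  (c¹³) · d = c¹³d

Answer: c¹³d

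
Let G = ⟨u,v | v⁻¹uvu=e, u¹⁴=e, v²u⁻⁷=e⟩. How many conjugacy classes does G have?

The conjugacy classes (representative and size) are:
  [e] (size 1), [u¹³] (size 2), [u¹²] (size 2), [u¹¹] (size 2), [u⁴] (size 2), [u⁵] (size 2), [u⁸] (size 2), [u⁷] (size 1), [u⁵v⁻¹] (size 7), [u⁵v] (size 7).
Class equation: 1 + 2 + 2 + 2 + 2 + 2 + 2 + 1 + 7 + 7 = 28 = |G|. So G has 10 conjugacy classes.

Answer: 10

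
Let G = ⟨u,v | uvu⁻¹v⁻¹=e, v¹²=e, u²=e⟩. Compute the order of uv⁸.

Compute successive powers until reaching e:
  (uv⁸)¹ = uv⁸, (uv⁸)² = v⁴, (uv⁸)³ = u, (uv⁸)⁴ = v⁸, (uv⁸)⁵ = uv⁴, (uv⁸)⁶ = e.
The smallest positive k with (uv⁸)ᵏ = e is 6.

Answer: 6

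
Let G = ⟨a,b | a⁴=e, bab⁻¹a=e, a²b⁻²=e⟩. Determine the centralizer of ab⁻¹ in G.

⟨ab⁻¹⟩ ⊆ C_G(ab⁻¹) since powers of ab⁻¹ commute with ab⁻¹; so |C_G(ab⁻¹)| ≥ |⟨ab⁻¹⟩| = 4.
By orbit–stabilizer, |C_G(ab⁻¹)| = |G| / |conj. class of ab⁻¹| = 8 / 2 = 4.
The 4 elements commuting with ab⁻¹ are {e, a², ab⁻¹, ab}.

Answer: {e, a², ab⁻¹, ab}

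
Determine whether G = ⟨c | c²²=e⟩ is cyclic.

|G| = 22. The element c has order 22 (its powers give 22 distinct elements), so ⟨c⟩ = G and G is cyclic.

Answer: Yes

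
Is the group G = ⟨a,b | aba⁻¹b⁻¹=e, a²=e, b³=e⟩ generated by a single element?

|G| = 6. The element ab has order 6 (its powers give 6 distinct elements), so ⟨ab⟩ = G and G is cyclic.

Answer: Yes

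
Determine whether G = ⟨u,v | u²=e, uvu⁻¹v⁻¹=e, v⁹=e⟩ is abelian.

Each pair of generators commutes: u·v = uv = v·u. Since the generators pairwise commute, every element of G commutes with every other, so G is abelian.

Answer: Yes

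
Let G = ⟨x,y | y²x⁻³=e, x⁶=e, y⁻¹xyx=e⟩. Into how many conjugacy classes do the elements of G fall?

The conjugacy classes (representative and size) are:
  [e] (size 1), [x] (size 2), [x²] (size 2), [x³] (size 1), [xy⁻¹] (size 3), [x²y⁻¹] (size 3).
Class equation: 1 + 2 + 2 + 1 + 3 + 3 = 12 = |G|. So G has 6 conjugacy classes.

Answer: 6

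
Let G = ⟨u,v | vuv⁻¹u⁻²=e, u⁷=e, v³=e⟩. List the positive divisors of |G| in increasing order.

|G| = 21 = 3 · 7. By Lagrange's theorem the order of any subgroup divides 21; the divisors of 21 are 1, 3, 7, 21.

Answer: 1, 3, 7, 21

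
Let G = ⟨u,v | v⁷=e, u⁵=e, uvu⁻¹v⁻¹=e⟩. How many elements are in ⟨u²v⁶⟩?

|⟨u²v⁶⟩| equals the order of u²v⁶. Compute successive powers until reaching e:
  (u²v⁶)¹ = u²v⁶, (u²v⁶)² = u⁴v⁵, (u²v⁶)³ = uv⁴, (u²v⁶)⁴ = u³v³, (u²v⁶)⁵ = v², (u²v⁶)⁶ = u²v, (u²v⁶)⁷ = u⁴, (u²v⁶)⁸ = uv⁶, (u²v⁶)⁹ = u³v⁵, (u²v⁶)¹⁰ = v⁴, (u²v⁶)¹¹ = u²v³, (u²v⁶)¹² = u⁴v², (u²v⁶)¹³ = uv, (u²v⁶)¹⁴ = u³, (u²v⁶)¹⁵ = v⁶, (u²v⁶)¹⁶ = u²v⁵, (u²v⁶)¹⁷ = u⁴v⁴, (u²v⁶)¹⁸ = uv³, (u²v⁶)¹⁹ = u³v², (u²v⁶)²⁰ = v, (u²v⁶)²¹ = u², (u²v⁶)²² = u⁴v⁶, (u²v⁶)²³ = uv⁵, (u²v⁶)²⁴ = u³v⁴, (u²v⁶)²⁵ = v³, (u²v⁶)²⁶ = u²v², (u²v⁶)²⁷ = u⁴v, (u²v⁶)²⁸ = u, (u²v⁶)²⁹ = u³v⁶, (u²v⁶)³⁰ = v⁵, (u²v⁶)³¹ = u²v⁴, (u²v⁶)³² = u⁴v³, (u²v⁶)³³ = uv², (u²v⁶)³⁴ = u³v, (u²v⁶)³⁵ = e.
The smallest positive k with (u²v⁶)ᵏ = e is 35, so |⟨u²v⁶⟩| = 35.

Answer: 35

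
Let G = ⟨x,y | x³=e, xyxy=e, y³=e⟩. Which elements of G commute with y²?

⟨y²⟩ ⊆ C_G(y²) since powers of y² commute with y²; so |C_G(y²)| ≥ |⟨y²⟩| = 3.
By orbit–stabilizer, |C_G(y²)| = |G| / |conj. class of y²| = 12 / 4 = 3.
The 3 elements commuting with y² are {e, y, y²}.

Answer: {e, y, y²}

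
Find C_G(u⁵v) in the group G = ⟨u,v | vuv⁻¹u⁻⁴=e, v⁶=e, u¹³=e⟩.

⟨u⁵v⟩ ⊆ C_G(u⁵v) since powers of u⁵v commute with u⁵v; so |C_G(u⁵v)| ≥ |⟨u⁵v⟩| = 6.
By orbit–stabilizer, |C_G(u⁵v)| = |G| / |conj. class of u⁵v| = 78 / 13 = 6.
The 6 elements commuting with u⁵v are {e, uv³, u⁵v, u²v⁵, u⁹v⁴, u¹²v²}.

Answer: {e, uv³, u⁵v, u²v⁵, u⁹v⁴, u¹²v²}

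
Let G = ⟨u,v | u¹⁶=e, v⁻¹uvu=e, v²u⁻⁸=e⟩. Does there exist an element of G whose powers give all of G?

Every cyclic group is abelian. But u·v = uv while v·u = u⁷v⁻¹, so u·v ≠ v·u and G is not abelian. Hence G is not cyclic.

Answer: No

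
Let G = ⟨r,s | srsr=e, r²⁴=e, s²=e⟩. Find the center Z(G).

An element z ∈ Z(G) iff z commutes with every generator.
For example r¹² is central: (r¹²)·r = r¹³ = r·(r¹²); (r¹²)·s = r¹²s = s·(r¹²).
Whereas r ∉ Z(G) since r·s = rs ≠ r²³s = s·r.
Checking each of the 48 elements this way gives Z(G) = {e, r¹²}, of order 2.

Answer: {e, r¹²}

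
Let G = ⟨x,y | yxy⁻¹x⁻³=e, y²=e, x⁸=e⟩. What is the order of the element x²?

Compute successive powers until reaching e:
  (x²)¹ = x², (x²)² = x⁴, (x²)³ = x⁶, (x²)⁴ = e.
The smallest positive k with (x²)ᵏ = e is 4.

Answer: 4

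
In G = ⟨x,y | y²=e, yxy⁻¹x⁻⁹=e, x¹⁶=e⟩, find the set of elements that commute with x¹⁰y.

⟨x¹⁰y⟩ ⊆ C_G(x¹⁰y) since powers of x¹⁰y commute with x¹⁰y; so |C_G(x¹⁰y)| ≥ |⟨x¹⁰y⟩| = 8.
By orbit–stabilizer, |C_G(x¹⁰y)| = |G| / |conj. class of x¹⁰y| = 32 / 2 = 16.
The 16 elements commuting with x¹⁰y are {e, x², x⁴, x⁶, x⁸, x¹⁰, x¹², x¹⁴, y, x¹⁰y, x²y, x¹²y, x⁴y, x¹⁴y, x⁶y, x⁸y}.

Answer: {e, x², x⁴, x⁶, x⁸, x¹⁰, x¹², x¹⁴, y, x¹⁰y, x²y, x¹²y, x⁴y, x¹⁴y, x⁶y, x⁸y}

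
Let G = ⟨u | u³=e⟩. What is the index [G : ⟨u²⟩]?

First find ord(u²) by computing successive powers:
  (u²)¹ = u², (u²)² = u, (u²)³ = e.
So |⟨u²⟩| = ord(u²) = 3. With |G| = 3, by Lagrange [G : ⟨u²⟩] = 3/3 = 1.

Answer: 1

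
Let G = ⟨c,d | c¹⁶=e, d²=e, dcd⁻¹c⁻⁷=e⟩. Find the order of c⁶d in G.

Compute successive powers until reaching e:
  (c⁶d)¹ = c⁶d, (c⁶d)² = e.
The smallest positive k with (c⁶d)ᵏ = e is 2.

Answer: 2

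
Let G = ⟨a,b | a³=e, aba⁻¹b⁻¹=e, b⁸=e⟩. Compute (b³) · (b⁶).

Compute (b³) · (b⁶) by multiplying left to right and reducing via the relations at each step:
  (b³) · b⁶ = b

Answer: b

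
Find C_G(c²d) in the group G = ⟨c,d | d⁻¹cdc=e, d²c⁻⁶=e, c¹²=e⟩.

⟨c²d⟩ ⊆ C_G(c²d) since powers of c²d commute with c²d; so |C_G(c²d)| ≥ |⟨c²d⟩| = 4.
By orbit–stabilizer, |C_G(c²d)| = |G| / |conj. class of c²d| = 24 / 6 = 4.
The 4 elements commuting with c²d are {e, c⁶, c²d, c²d⁻¹}.

Answer: {e, c⁶, c²d, c²d⁻¹}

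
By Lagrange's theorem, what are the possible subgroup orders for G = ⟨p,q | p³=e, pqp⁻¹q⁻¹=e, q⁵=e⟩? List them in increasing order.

|G| = 15 = 3 · 5. By Lagrange's theorem the order of any subgroup divides 15; the divisors of 15 are 1, 3, 5, 15.

Answer: 1, 3, 5, 15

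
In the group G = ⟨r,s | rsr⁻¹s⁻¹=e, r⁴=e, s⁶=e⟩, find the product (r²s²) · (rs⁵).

Compute (r²s²) · (rs⁵) by multiplying left to right and reducing via the relations at each step:
  (r²s²) · r = r³s²
  (r³s²) · s⁵ = r³s

Answer: r³s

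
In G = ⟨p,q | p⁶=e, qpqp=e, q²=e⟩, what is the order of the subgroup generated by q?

|⟨q⟩| equals the order of q. Compute successive powers until reaching e:
  q¹ = q, q² = e.
The smallest positive k with qᵏ = e is 2, so |⟨q⟩| = 2.

Answer: 2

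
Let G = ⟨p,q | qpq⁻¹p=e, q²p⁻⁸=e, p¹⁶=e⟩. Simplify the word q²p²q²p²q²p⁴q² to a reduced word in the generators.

Multiply left to right, reducing at each step:
  (p⁸) · p² = p¹⁰
  (p¹⁰) · q² = p²
  (p²) · p² = p⁴
  (p⁴) · q² = p¹²
  (p¹²) · p⁴ = e
  e · q² = p⁸

Answer: p⁸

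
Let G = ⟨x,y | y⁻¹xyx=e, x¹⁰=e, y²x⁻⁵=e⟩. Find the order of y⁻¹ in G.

Compute successive powers until reaching e:
  (y⁻¹)¹ = y⁻¹, (y⁻¹)² = x⁵, (y⁻¹)³ = y, (y⁻¹)⁴ = e.
The smallest positive k with (y⁻¹)ᵏ = e is 4.

Answer: 4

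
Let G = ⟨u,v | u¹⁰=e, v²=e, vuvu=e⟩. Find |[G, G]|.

G' = [G, G] is generated by all commutators. The generator-pair commutators are: [u, v] = u².
The subgroup they normally generate is {e, u², u⁴, u⁶, u⁸}, of order 5.
Check: |G/G'| = 20/5 = 4 is the order of the abelianisation.

Answer: 5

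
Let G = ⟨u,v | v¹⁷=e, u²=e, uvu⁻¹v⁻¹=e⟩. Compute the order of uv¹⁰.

Compute successive powers until reaching e:
  (uv¹⁰)¹ = uv¹⁰, (uv¹⁰)² = v³, (uv¹⁰)³ = uv¹³, (uv¹⁰)⁴ = v⁶, (uv¹⁰)⁵ = uv¹⁶, (uv¹⁰)⁶ = v⁹, (uv¹⁰)⁷ = uv², (uv¹⁰)⁸ = v¹², (uv¹⁰)⁹ = uv⁵, (uv¹⁰)¹⁰ = v¹⁵, (uv¹⁰)¹¹ = uv⁸, (uv¹⁰)¹² = v, (uv¹⁰)¹³ = uv¹¹, (uv¹⁰)¹⁴ = v⁴, (uv¹⁰)¹⁵ = uv¹⁴, (uv¹⁰)¹⁶ = v⁷, (uv¹⁰)¹⁷ = u, (uv¹⁰)¹⁸ = v¹⁰, (uv¹⁰)¹⁹ = uv³, (uv¹⁰)²⁰ = v¹³, (uv¹⁰)²¹ = uv⁶, (uv¹⁰)²² = v¹⁶, (uv¹⁰)²³ = uv⁹, (uv¹⁰)²⁴ = v², (uv¹⁰)²⁵ = uv¹², (uv¹⁰)²⁶ = v⁵, (uv¹⁰)²⁷ = uv¹⁵, (uv¹⁰)²⁸ = v⁸, (uv¹⁰)²⁹ = uv, (uv¹⁰)³⁰ = v¹¹, (uv¹⁰)³¹ = uv⁴, (uv¹⁰)³² = v¹⁴, (uv¹⁰)³³ = uv⁷, (uv¹⁰)³⁴ = e.
The smallest positive k with (uv¹⁰)ᵏ = e is 34.

Answer: 34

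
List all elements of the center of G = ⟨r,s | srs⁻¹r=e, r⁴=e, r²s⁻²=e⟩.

An element z ∈ Z(G) iff z commutes with every generator.
For example r² is central: (r²)·r = r³ = r·(r²); (r²)·s = s⁻¹ = s·(r²).
Whereas r ∉ Z(G) since r·s = rs ≠ rs⁻¹ = s·r.
Checking each of the 8 elements this way gives Z(G) = {e, r²}, of order 2.

Answer: {e, r²}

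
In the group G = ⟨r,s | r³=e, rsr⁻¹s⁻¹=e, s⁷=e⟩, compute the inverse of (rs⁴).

The order of (rs⁴) is 21 (smallest k with (rs⁴)ᵏ = e), so (rs⁴)⁻¹ = (rs⁴)²⁰ = r²s³.
Check: (rs⁴) · (r²s³) → (rs⁴) · r² = s⁴;   (s⁴) · s³ = e, giving e as required.

Answer: r²s³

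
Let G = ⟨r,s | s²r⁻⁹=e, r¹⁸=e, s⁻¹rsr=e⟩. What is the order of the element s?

Compute successive powers until reaching e:
  s¹ = s, s² = r⁹, s³ = s⁻¹, s⁴ = e.
The smallest positive k with sᵏ = e is 4.

Answer: 4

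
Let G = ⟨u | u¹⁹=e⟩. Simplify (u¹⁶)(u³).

Compute (u¹⁶) · (u³) by multiplying left to right and reducing via the relations at each step:
  (u¹⁶) · u³ = e

Answer: e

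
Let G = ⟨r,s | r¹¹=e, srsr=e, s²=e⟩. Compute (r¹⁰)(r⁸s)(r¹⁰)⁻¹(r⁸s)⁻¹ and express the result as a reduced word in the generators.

[(r¹⁰), (r⁸s)] = (r¹⁰)·(r⁸s)·(r¹⁰)⁻¹·(r⁸s)⁻¹.
  (r¹⁰) · (r⁸s) = r⁷s
  (r⁷s) · r = r⁶s
  (r⁶s) · (r⁸s) = r⁹

Answer: r⁹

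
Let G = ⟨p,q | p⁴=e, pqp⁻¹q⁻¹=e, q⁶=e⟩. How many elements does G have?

Enumerate words in the generators, reducing via the relations: the distinct elements are
  {e, p, q, pq, p², p³, q², q³, q⁴, q⁵, pq², pq³, pq⁴, pq⁵, p²q, p³q, p²q², p²q³, p²q⁴, p²q⁵, p³q², p³q³, p³q⁴, p³q⁵}.
No further products give new elements, so |G| = 24.

Answer: 24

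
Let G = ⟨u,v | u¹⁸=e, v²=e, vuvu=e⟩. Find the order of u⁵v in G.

Compute successive powers until reaching e:
  (u⁵v)¹ = u⁵v, (u⁵v)² = e.
The smallest positive k with (u⁵v)ᵏ = e is 2.

Answer: 2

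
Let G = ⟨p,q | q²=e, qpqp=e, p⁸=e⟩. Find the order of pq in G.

Compute successive powers until reaching e:
  (pq)¹ = pq, (pq)² = e.
The smallest positive k with (pq)ᵏ = e is 2.

Answer: 2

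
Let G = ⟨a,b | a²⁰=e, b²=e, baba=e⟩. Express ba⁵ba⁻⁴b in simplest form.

Multiply left to right, reducing at each step:
  b · a⁵ = a¹⁵b
  (a¹⁵b) · b = a¹⁵
  (a¹⁵) · a⁻⁴ = a¹¹
  (a¹¹) · b = a¹¹b

Answer: a¹¹b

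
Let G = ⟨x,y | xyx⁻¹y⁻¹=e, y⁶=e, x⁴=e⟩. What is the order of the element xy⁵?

Compute successive powers until reaching e:
  (xy⁵)¹ = xy⁵, (xy⁵)² = x²y⁴, (xy⁵)³ = x³y³, (xy⁵)⁴ = y², (xy⁵)⁵ = xy, (xy⁵)⁶ = x², (xy⁵)⁷ = x³y⁵, (xy⁵)⁸ = y⁴, (xy⁵)⁹ = xy³, (xy⁵)¹⁰ = x²y², (xy⁵)¹¹ = x³y, (xy⁵)¹² = e.
The smallest positive k with (xy⁵)ᵏ = e is 12.

Answer: 12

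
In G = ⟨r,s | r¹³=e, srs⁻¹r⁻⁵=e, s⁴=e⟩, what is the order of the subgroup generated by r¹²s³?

|⟨r¹²s³⟩| equals the order of r¹²s³. Compute successive powers until reaching e:
  (r¹²s³)¹ = r¹²s³, (r¹²s³)² = r⁴s², (r¹²s³)³ = r⁵s, (r¹²s³)⁴ = e.
The smallest positive k with (r¹²s³)ᵏ = e is 4, so |⟨r¹²s³⟩| = 4.

Answer: 4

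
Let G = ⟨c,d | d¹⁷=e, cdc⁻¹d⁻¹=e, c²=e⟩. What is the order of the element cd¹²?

Compute successive powers until reaching e:
  (cd¹²)¹ = cd¹², (cd¹²)² = d⁷, (cd¹²)³ = cd², (cd¹²)⁴ = d¹⁴, (cd¹²)⁵ = cd⁹, (cd¹²)⁶ = d⁴, (cd¹²)⁷ = cd¹⁶, (cd¹²)⁸ = d¹¹, (cd¹²)⁹ = cd⁶, (cd¹²)¹⁰ = d, (cd¹²)¹¹ = cd¹³, (cd¹²)¹² = d⁸, (cd¹²)¹³ = cd³, (cd¹²)¹⁴ = d¹⁵, (cd¹²)¹⁵ = cd¹⁰, (cd¹²)¹⁶ = d⁵, (cd¹²)¹⁷ = c, (cd¹²)¹⁸ = d¹², (cd¹²)¹⁹ = cd⁷, (cd¹²)²⁰ = d², (cd¹²)²¹ = cd¹⁴, (cd¹²)²² = d⁹, (cd¹²)²³ = cd⁴, (cd¹²)²⁴ = d¹⁶, (cd¹²)²⁵ = cd¹¹, (cd¹²)²⁶ = d⁶, (cd¹²)²⁷ = cd, (cd¹²)²⁸ = d¹³, (cd¹²)²⁹ = cd⁸, (cd¹²)³⁰ = d³, (cd¹²)³¹ = cd¹⁵, (cd¹²)³² = d¹⁰, (cd¹²)³³ = cd⁵, (cd¹²)³⁴ = e.
The smallest positive k with (cd¹²)ᵏ = e is 34.

Answer: 34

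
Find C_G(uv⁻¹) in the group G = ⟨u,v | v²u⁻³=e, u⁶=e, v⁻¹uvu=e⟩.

⟨uv⁻¹⟩ ⊆ C_G(uv⁻¹) since powers of uv⁻¹ commute with uv⁻¹; so |C_G(uv⁻¹)| ≥ |⟨uv⁻¹⟩| = 4.
By orbit–stabilizer, |C_G(uv⁻¹)| = |G| / |conj. class of uv⁻¹| = 12 / 3 = 4.
The 4 elements commuting with uv⁻¹ are {e, u³, uv, uv⁻¹}.

Answer: {e, u³, uv, uv⁻¹}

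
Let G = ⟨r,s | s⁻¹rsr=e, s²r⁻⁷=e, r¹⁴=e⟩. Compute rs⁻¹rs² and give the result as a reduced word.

Multiply left to right, reducing at each step:
  r · s⁻¹ = rs⁻¹
  (rs⁻¹) · r = s⁻¹
  (s⁻¹) · s² = s

Answer: s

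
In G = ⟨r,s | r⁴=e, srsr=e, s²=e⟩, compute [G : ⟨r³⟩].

First find ord(r³) by computing successive powers:
  (r³)¹ = r³, (r³)² = r², (r³)³ = r, (r³)⁴ = e.
So |⟨r³⟩| = ord(r³) = 4. With |G| = 8, by Lagrange [G : ⟨r³⟩] = 8/4 = 2.

Answer: 2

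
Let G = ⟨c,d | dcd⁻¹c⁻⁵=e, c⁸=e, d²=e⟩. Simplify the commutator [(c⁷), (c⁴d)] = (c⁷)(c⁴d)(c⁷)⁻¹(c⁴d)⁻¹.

[(c⁷), (c⁴d)] = (c⁷)·(c⁴d)·(c⁷)⁻¹·(c⁴d)⁻¹.
  (c⁷) · (c⁴d) = c³d
  (c³d) · c = d
  d · (c⁴d) = c⁴

Answer: c⁴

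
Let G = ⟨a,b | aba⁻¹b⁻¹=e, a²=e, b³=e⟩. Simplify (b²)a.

Compute (b²) · a by multiplying left to right and reducing via the relations at each step:
  (b²) · a = ab²

Answer: ab²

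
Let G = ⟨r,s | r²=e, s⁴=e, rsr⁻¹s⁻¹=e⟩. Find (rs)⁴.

Compute successive powers of (rs), reducing at each step:
  (rs)²: (rs) · r = s;   s · s = s²
  (rs)³: (s²) · r = rs²;   (rs²) · s = rs³
  (rs)⁴: (rs³) · r = s³;   (s³) · s = e

Answer: e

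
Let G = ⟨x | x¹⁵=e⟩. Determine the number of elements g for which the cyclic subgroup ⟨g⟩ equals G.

G is cyclic of order 15. An element generates G iff its order is 15, and a cyclic group of order 15 has exactly φ(15) = 8 such elements.

Answer: 8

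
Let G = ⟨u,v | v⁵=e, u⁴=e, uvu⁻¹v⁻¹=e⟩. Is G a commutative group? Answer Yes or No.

Each pair of generators commutes: u·v = uv = v·u. Since the generators pairwise commute, every element of G commutes with every other, so G is abelian.

Answer: Yes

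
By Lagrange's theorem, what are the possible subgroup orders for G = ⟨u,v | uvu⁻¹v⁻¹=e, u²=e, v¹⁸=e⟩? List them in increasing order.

|G| = 36 = 2² · 3². By Lagrange's theorem the order of any subgroup divides 36; the divisors of 36 are 1, 2, 3, 4, 6, 9, 12, 18, 36.

Answer: 1, 2, 3, 4, 6, 9, 12, 18, 36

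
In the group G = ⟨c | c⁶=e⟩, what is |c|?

Compute successive powers until reaching e:
  c¹ = c, c² = c², c³ = c³, c⁴ = c⁴, c⁵ = c⁵, c⁶ = e.
The smallest positive k with cᵏ = e is 6.

Answer: 6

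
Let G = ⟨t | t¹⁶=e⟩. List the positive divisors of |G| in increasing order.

|G| = 16 = 2⁴. By Lagrange's theorem the order of any subgroup divides 16; the divisors of 16 are 1, 2, 4, 8, 16.

Answer: 1, 2, 4, 8, 16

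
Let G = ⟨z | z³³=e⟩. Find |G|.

G is generated by a single element, so G is cyclic. The relator gives z³³ = e and no smaller power is forced to be e, so the 33 powers {e, z, z², z³, z⁴, z⁵, z⁶, z⁷, z⁸, z⁹, z²², z²³, z²¹, z²⁰, z²⁴, z²⁵, z²⁶, z²⁷, z²⁸, z²⁹, z³², z³¹, z³⁰, z¹², z¹³, z¹¹, z¹⁰, z¹⁴, z¹⁵, z¹⁶, z¹⁷, z¹⁸, z¹⁹} are distinct. Hence |G| = 33.

Answer: 33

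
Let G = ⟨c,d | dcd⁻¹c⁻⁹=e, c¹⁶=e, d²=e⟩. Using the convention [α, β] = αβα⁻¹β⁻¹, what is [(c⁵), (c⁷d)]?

[(c⁵), (c⁷d)] = (c⁵)·(c⁷d)·(c⁵)⁻¹·(c⁷d)⁻¹.
  (c⁵) · (c⁷d) = c¹²d
  (c¹²d) · (c¹¹) = c¹⁵d
  (c¹⁵d) · (cd) = c⁸

Answer: c⁸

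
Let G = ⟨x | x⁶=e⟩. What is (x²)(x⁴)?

Compute (x²) · (x⁴) by multiplying left to right and reducing via the relations at each step:
  (x²) · x⁴ = e

Answer: e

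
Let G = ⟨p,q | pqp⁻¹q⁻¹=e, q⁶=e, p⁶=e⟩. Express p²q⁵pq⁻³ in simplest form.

Multiply left to right, reducing at each step:
  (p²) · q⁵ = p²q⁵
  (p²q⁵) · p = p³q⁵
  (p³q⁵) · q⁻³ = p³q²

Answer: p³q²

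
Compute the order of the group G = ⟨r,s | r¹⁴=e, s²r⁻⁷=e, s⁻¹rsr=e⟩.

Enumerate words in the generators, reducing via the relations: the distinct elements are
  {e, r, s, rs, r², r³, r⁴, r⁵, r⁶, r⁷, r⁸, r⁹, r²s, r³s, r¹², r¹³, r¹¹, r¹⁰, r⁴s, r⁵s, r⁶s, s⁻¹, rs⁻¹, r²s⁻¹, r³s⁻¹, r⁴s⁻¹, r⁵s⁻¹, r⁶s⁻¹}.
No further products give new elements, so |G| = 28.

Answer: 28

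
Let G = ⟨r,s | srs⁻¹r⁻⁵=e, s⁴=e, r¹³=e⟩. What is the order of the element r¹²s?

Compute successive powers until reaching e:
  (r¹²s)¹ = r¹²s, (r¹²s)² = r⁷s², (r¹²s)³ = r⁸s³, (r¹²s)⁴ = e.
The smallest positive k with (r¹²s)ᵏ = e is 4.

Answer: 4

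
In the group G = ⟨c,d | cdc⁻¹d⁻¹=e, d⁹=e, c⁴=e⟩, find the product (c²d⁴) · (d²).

Compute (c²d⁴) · (d²) by multiplying left to right and reducing via the relations at each step:
  (c²d⁴) · d² = c²d⁶

Answer: c²d⁶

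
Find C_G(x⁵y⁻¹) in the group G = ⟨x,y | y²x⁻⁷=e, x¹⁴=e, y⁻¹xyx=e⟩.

⟨x⁵y⁻¹⟩ ⊆ C_G(x⁵y⁻¹) since powers of x⁵y⁻¹ commute with x⁵y⁻¹; so |C_G(x⁵y⁻¹)| ≥ |⟨x⁵y⁻¹⟩| = 4.
By orbit–stabilizer, |C_G(x⁵y⁻¹)| = |G| / |conj. class of x⁵y⁻¹| = 28 / 7 = 4.
The 4 elements commuting with x⁵y⁻¹ are {e, x⁷, x⁵y, x⁵y⁻¹}.

Answer: {e, x⁷, x⁵y, x⁵y⁻¹}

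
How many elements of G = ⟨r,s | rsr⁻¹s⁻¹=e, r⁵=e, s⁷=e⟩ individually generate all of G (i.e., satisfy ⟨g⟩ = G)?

G is cyclic of order 35. An element generates G iff its order is 35, and a cyclic group of order 35 has exactly φ(35) = 24 such elements.

Answer: 24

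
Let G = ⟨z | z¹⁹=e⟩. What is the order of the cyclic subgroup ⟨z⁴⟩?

|⟨z⁴⟩| equals the order of z⁴. Compute successive powers until reaching e:
  (z⁴)¹ = z⁴, (z⁴)² = z⁸, (z⁴)³ = z¹², (z⁴)⁴ = z¹⁶, (z⁴)⁵ = z, (z⁴)⁶ = z⁵, (z⁴)⁷ = z⁹, (z⁴)⁸ = z¹³, (z⁴)⁹ = z¹⁷, (z⁴)¹⁰ = z², (z⁴)¹¹ = z⁶, (z⁴)¹² = z¹⁰, (z⁴)¹³ = z¹⁴, (z⁴)¹⁴ = z¹⁸, (z⁴)¹⁵ = z³, (z⁴)¹⁶ = z⁷, (z⁴)¹⁷ = z¹¹, (z⁴)¹⁸ = z¹⁵, (z⁴)¹⁹ = e.
The smallest positive k with (z⁴)ᵏ = e is 19, so |⟨z⁴⟩| = 19.

Answer: 19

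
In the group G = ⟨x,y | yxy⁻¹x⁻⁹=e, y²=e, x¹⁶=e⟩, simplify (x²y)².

Compute successive powers of (x²y), reducing at each step:
  (x²y)²: (x²y) · x² = x⁴y;   (x⁴y) · y = x⁴

Answer: x⁴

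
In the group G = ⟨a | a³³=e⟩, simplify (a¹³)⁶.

Compute successive powers of (a¹³), reducing at each step:
  (a¹³)²: (a¹³) · a¹³ = a²⁶
  (a¹³)³: (a²⁶) · a¹³ = a⁶
  (a¹³)⁴: (a⁶) · a¹³ = a¹⁹
  (a¹³)⁵: (a¹⁹) · a¹³ = a³²
  (a¹³)⁶: (a³²) · a¹³ = a¹²

Answer: a¹²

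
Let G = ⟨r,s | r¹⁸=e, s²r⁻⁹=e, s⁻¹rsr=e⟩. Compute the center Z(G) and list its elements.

An element z ∈ Z(G) iff z commutes with every generator.
For example r⁹ is central: (r⁹)·r = r¹⁰ = r·(r⁹); (r⁹)·s = s⁻¹ = s·(r⁹).
Whereas r ∉ Z(G) since r·s = rs ≠ r⁸s⁻¹ = s·r.
Checking each of the 36 elements this way gives Z(G) = {e, r⁹}, of order 2.

Answer: {e, r⁹}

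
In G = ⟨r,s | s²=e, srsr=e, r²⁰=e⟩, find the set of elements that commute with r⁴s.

⟨r⁴s⟩ ⊆ C_G(r⁴s) since powers of r⁴s commute with r⁴s; so |C_G(r⁴s)| ≥ |⟨r⁴s⟩| = 2.
By orbit–stabilizer, |C_G(r⁴s)| = |G| / |conj. class of r⁴s| = 40 / 10 = 4.
The 4 elements commuting with r⁴s are {e, r¹⁰, r⁴s, r¹⁴s}.

Answer: {e, r¹⁰, r⁴s, r¹⁴s}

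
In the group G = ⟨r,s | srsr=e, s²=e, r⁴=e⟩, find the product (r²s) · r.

Compute (r²s) · r by multiplying left to right and reducing via the relations at each step:
  (r²s) · r = rs

Answer: rs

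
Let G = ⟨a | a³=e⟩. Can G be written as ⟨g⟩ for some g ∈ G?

|G| = 3. The element a has order 3 (its powers give 3 distinct elements), so ⟨a⟩ = G and G is cyclic.

Answer: Yes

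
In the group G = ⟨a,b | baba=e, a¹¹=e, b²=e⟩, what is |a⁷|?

Compute successive powers until reaching e:
  (a⁷)¹ = a⁷, (a⁷)² = a³, (a⁷)³ = a¹⁰, (a⁷)⁴ = a⁶, (a⁷)⁵ = a², (a⁷)⁶ = a⁹, (a⁷)⁷ = a⁵, (a⁷)⁸ = a, (a⁷)⁹ = a⁸, (a⁷)¹⁰ = a⁴, (a⁷)¹¹ = e.
The smallest positive k with (a⁷)ᵏ = e is 11.

Answer: 11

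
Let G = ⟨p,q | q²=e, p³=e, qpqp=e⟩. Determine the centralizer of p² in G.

⟨p²⟩ ⊆ C_G(p²) since powers of p² commute with p²; so |C_G(p²)| ≥ |⟨p²⟩| = 3.
By orbit–stabilizer, |C_G(p²)| = |G| / |conj. class of p²| = 6 / 2 = 3.
The 3 elements commuting with p² are {e, p, p²}.

Answer: {e, p, p²}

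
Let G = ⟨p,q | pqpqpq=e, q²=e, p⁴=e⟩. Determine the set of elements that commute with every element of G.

An element z ∈ Z(G) iff z commutes with every generator.
For example e is central: e·p = p = p·e; e·q = q = q·e.
Whereas p ∉ Z(G) since p·q = pq ≠ qp = q·p.
Checking each of the 24 elements this way gives Z(G) = {e}, of order 1.

Answer: {e}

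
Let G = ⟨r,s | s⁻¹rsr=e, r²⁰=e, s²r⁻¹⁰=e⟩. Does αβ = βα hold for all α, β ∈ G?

r·s = rs but s·r = r⁹s⁻¹, so r·s ≠ s·r and G is not abelian.

Answer: No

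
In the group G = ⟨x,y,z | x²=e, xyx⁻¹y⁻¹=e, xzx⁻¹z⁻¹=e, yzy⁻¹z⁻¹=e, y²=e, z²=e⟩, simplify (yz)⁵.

Compute successive powers of (yz), reducing at each step:
  (yz)²: (yz) · y = z;   z · z = e
  (yz)³: e · y = y;   y · z = yz
  (yz)⁴: (yz) · y = z;   z · z = e
  (yz)⁵: e · y = y;   y · z = yz

Answer: yz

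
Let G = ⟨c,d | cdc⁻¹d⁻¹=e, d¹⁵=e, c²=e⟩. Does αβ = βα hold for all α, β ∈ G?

Each pair of generators commutes: c·d = cd = d·c. Since the generators pairwise commute, every element of G commutes with every other, so G is abelian.

Answer: Yes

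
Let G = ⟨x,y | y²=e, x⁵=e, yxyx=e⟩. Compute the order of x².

Compute successive powers until reaching e:
  (x²)¹ = x², (x²)² = x⁴, (x²)³ = x, (x²)⁴ = x³, (x²)⁵ = e.
The smallest positive k with (x²)ᵏ = e is 5.

Answer: 5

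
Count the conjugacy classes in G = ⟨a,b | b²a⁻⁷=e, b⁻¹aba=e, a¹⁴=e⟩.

The conjugacy classes (representative and size) are:
  [e] (size 1), [a¹³] (size 2), [a¹²] (size 2), [a¹¹] (size 2), [a⁴] (size 2), [a⁵] (size 2), [a⁸] (size 2), [a⁷] (size 1), [a⁵b⁻¹] (size 7), [a⁵b] (size 7).
Class equation: 1 + 2 + 2 + 2 + 2 + 2 + 2 + 1 + 7 + 7 = 28 = |G|. So G has 10 conjugacy classes.

Answer: 10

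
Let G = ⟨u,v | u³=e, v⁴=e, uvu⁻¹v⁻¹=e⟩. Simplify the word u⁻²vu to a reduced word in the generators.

Multiply left to right, reducing at each step:
  u · v = uv
  (uv) · u = u²v

Answer: u²v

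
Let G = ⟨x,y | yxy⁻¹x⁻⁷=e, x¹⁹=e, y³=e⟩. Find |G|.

Enumerate words in the generators, reducing via the relations: the distinct elements are
  {e, x, y, xy, x², x³, x⁴, x⁵, x⁶, x⁷, x⁸, x⁹, y², xy², x²y, x³y, x¹², x¹³, x¹¹, x¹⁰, x¹⁴, x¹⁵, x¹⁶, x¹⁷, x¹⁸, x⁴y, x⁵y, x⁶y, x⁷y, x⁸y, x⁹y, x²y², x³y², x¹²y, x¹³y, x¹¹y, x¹⁰y, x¹⁴y, x¹⁵y, x¹⁶y, x¹⁷y, x¹⁸y, x⁴y², x⁵y², x⁶y², x⁷y², x⁸y², x⁹y², x¹²y², x¹³y², x¹¹y², x¹⁰y², x¹⁴y², x¹⁵y², x¹⁶y², x¹⁷y², x¹⁸y²}.
No further products give new elements, so |G| = 57.

Answer: 57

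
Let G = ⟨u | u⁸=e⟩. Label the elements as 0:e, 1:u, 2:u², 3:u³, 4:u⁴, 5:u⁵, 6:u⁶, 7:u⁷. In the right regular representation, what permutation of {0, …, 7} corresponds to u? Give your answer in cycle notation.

(0 1 2 3 4 5 6 7)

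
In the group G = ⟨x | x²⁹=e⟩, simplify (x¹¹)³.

Compute successive powers of (x¹¹), reducing at each step:
  (x¹¹)²: (x¹¹) · x¹¹ = x²²
  (x¹¹)³: (x²²) · x¹¹ = x⁴

Answer: x⁴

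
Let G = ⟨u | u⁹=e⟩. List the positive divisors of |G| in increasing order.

|G| = 9 = 3². By Lagrange's theorem the order of any subgroup divides 9; the divisors of 9 are 1, 3, 9.

Answer: 1, 3, 9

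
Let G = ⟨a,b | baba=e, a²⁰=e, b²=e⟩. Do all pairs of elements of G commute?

a·b = ab but b·a = a¹⁹b, so a·b ≠ b·a and G is not abelian.

Answer: No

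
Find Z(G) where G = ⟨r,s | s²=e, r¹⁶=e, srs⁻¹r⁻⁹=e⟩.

An element z ∈ Z(G) iff z commutes with every generator.
For example r² is central: (r²)·r = r³ = r·(r²); (r²)·s = r²s = s·(r²).
Whereas r ∉ Z(G) since r·s = rs ≠ r⁹s = s·r.
Checking each of the 32 elements this way gives Z(G) = {e, r², r⁴, r⁶, r⁸, r¹⁰, r¹², r¹⁴}, of order 8.

Answer: {e, r², r⁴, r⁶, r⁸, r¹⁰, r¹², r¹⁴}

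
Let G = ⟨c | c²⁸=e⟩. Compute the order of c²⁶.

Compute successive powers until reaching e:
  (c²⁶)¹ = c²⁶, (c²⁶)² = c²⁴, (c²⁶)³ = c²², (c²⁶)⁴ = c²⁰, (c²⁶)⁵ = c¹⁸, (c²⁶)⁶ = c¹⁶, (c²⁶)⁷ = c¹⁴, (c²⁶)⁸ = c¹², (c²⁶)⁹ = c¹⁰, (c²⁶)¹⁰ = c⁸, (c²⁶)¹¹ = c⁶, (c²⁶)¹² = c⁴, (c²⁶)¹³ = c², (c²⁶)¹⁴ = e.
The smallest positive k with (c²⁶)ᵏ = e is 14.

Answer: 14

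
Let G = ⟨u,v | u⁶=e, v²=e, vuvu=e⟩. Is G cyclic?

Every cyclic group is abelian. But u·v = uv while v·u = u⁵v, so u·v ≠ v·u and G is not abelian. Hence G is not cyclic.

Answer: No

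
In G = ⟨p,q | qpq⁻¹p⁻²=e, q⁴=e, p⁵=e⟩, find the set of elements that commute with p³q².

⟨p³q²⟩ ⊆ C_G(p³q²) since powers of p³q² commute with p³q²; so |C_G(p³q²)| ≥ |⟨p³q²⟩| = 2.
By orbit–stabilizer, |C_G(p³q²)| = |G| / |conj. class of p³q²| = 20 / 5 = 4.
The 4 elements commuting with p³q² are {e, pq, p²q³, p³q²}.

Answer: {e, pq, p²q³, p³q²}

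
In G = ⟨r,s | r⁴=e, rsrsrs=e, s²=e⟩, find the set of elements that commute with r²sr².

⟨r²sr²⟩ ⊆ C_G(r²sr²) since powers of r²sr² commute with r²sr²; so |C_G(r²sr²)| ≥ |⟨r²sr²⟩| = 2.
By orbit–stabilizer, |C_G(r²sr²)| = |G| / |conj. class of r²sr²| = 24 / 6 = 4.
The 4 elements commuting with r²sr² are {e, s, r²sr², r²sr²s}.

Answer: {e, s, r²sr², r²sr²s}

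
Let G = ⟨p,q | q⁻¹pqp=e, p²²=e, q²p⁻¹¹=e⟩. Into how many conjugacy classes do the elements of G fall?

The conjugacy classes (representative and size) are:
  [e] (size 1), [p²¹] (size 2), [p²] (size 2), [p³] (size 2), [p¹⁸] (size 2), [p¹⁷] (size 2), [p⁶] (size 2), [p⁷] (size 2), [p⁸] (size 2), [p¹³] (size 2), [p¹²] (size 2), [p¹¹] (size 1), [p¹⁰q] (size 11), [p⁷q] (size 11).
Class equation: 1 + 2 + 2 + 2 + 2 + 2 + 2 + 2 + 2 + 2 + 2 + 1 + 11 + 11 = 44 = |G|. So G has 14 conjugacy classes.

Answer: 14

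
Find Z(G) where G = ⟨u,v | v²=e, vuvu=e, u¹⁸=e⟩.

An element z ∈ Z(G) iff z commutes with every generator.
For example u⁹ is central: (u⁹)·u = u¹⁰ = u·(u⁹); (u⁹)·v = u⁹v = v·(u⁹).
Whereas u ∉ Z(G) since u·v = uv ≠ u¹⁷v = v·u.
Checking each of the 36 elements this way gives Z(G) = {e, u⁹}, of order 2.

Answer: {e, u⁹}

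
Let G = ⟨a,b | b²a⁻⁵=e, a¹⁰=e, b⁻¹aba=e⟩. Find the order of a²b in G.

Compute successive powers until reaching e:
  (a²b)¹ = a²b, (a²b)² = a⁵, (a²b)³ = a²b⁻¹, (a²b)⁴ = e.
The smallest positive k with (a²b)ᵏ = e is 4.

Answer: 4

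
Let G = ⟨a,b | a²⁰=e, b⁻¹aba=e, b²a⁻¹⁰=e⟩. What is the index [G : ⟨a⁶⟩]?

First find ord(a⁶) by computing successive powers:
  (a⁶)¹ = a⁶, (a⁶)² = a¹², (a⁶)³ = a¹⁸, (a⁶)⁴ = a⁴, (a⁶)⁵ = a¹⁰, (a⁶)⁶ = a¹⁶, (a⁶)⁷ = a², (a⁶)⁸ = a⁸, (a⁶)⁹ = a¹⁴, (a⁶)¹⁰ = e.
So |⟨a⁶⟩| = ord(a⁶) = 10. With |G| = 40, by Lagrange [G : ⟨a⁶⟩] = 40/10 = 4.

Answer: 4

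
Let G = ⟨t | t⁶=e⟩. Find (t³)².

Compute successive powers of (t³), reducing at each step:
  (t³)²: (t³) · t³ = e

Answer: e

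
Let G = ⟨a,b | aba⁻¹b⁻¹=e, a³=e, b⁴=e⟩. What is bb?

Compute b · b by multiplying left to right and reducing via the relations at each step:
  b · b = b²

Answer: b²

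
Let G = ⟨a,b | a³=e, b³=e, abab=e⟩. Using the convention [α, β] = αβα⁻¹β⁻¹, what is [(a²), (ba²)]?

[(a²), (ba²)] = (a²)·(ba²)·(a²)⁻¹·(ba²)⁻¹.
  (a²) · (ba²) = ab²a
  (ab²a) · a = a²b
  (a²b) · (ab²) = ab

Answer: ab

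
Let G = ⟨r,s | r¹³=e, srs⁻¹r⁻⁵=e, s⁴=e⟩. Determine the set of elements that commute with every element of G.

An element z ∈ Z(G) iff z commutes with every generator.
For example e is central: e·r = r = r·e; e·s = s = s·e.
Whereas r ∉ Z(G) since r·s = rs ≠ r⁵s = s·r.
Checking each of the 52 elements this way gives Z(G) = {e}, of order 1.

Answer: {e}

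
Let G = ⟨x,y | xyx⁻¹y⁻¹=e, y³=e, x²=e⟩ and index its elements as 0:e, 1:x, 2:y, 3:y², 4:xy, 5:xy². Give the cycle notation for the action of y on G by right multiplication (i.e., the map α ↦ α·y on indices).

(0 2 3)(1 4 5)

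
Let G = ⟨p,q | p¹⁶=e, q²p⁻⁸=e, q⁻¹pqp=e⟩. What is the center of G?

An element z ∈ Z(G) iff z commutes with every generator.
For example p⁸ is central: (p⁸)·p = p⁹ = p·(p⁸); (p⁸)·q = q⁻¹ = q·(p⁸).
Whereas p ∉ Z(G) since p·q = pq ≠ p⁷q⁻¹ = q·p.
Checking each of the 32 elements this way gives Z(G) = {e, p⁸}, of order 2.

Answer: {e, p⁸}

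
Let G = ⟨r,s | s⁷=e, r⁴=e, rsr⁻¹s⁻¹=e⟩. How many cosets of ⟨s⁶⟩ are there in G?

First find ord(s⁶) by computing successive powers:
  (s⁶)¹ = s⁶, (s⁶)² = s⁵, (s⁶)³ = s⁴, (s⁶)⁴ = s³, (s⁶)⁵ = s², (s⁶)⁶ = s, (s⁶)⁷ = e.
So |⟨s⁶⟩| = ord(s⁶) = 7. With |G| = 28, by Lagrange [G : ⟨s⁶⟩] = 28/7 = 4.

Answer: 4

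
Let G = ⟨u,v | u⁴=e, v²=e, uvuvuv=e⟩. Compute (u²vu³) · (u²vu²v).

Compute (u²vu³) · (u²vu²v) by multiplying left to right and reducing via the relations at each step:
  (u²vu³) · u² = u²vu
  (u²vu) · v = uvu³
  (uvu³) · u² = uvu
  (uvu) · v = vu³

Answer: vu³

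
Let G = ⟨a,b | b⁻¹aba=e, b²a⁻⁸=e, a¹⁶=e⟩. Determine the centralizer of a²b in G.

⟨a²b⟩ ⊆ C_G(a²b) since powers of a²b commute with a²b; so |C_G(a²b)| ≥ |⟨a²b⟩| = 4.
By orbit–stabilizer, |C_G(a²b)| = |G| / |conj. class of a²b| = 32 / 8 = 4.
The 4 elements commuting with a²b are {e, a⁸, a²b, a²b⁻¹}.

Answer: {e, a⁸, a²b, a²b⁻¹}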